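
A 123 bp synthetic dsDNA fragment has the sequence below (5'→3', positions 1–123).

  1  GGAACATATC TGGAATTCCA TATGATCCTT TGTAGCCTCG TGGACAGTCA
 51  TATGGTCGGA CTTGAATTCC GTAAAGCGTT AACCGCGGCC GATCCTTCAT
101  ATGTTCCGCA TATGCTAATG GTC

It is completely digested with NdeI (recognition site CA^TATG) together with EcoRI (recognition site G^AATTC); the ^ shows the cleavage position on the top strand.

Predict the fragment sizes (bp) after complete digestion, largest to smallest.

35, 30, 14, 13, 13, 11, 7 bp

NdeI sites (CATATG) start at positions 19, 49, 98, 109.
NdeI cuts after base 2 of each site, so after positions 20, 50, 99, 110.
EcoRI sites (GAATTC) start at positions 13, 64.
EcoRI cuts after the first base of each site, so after positions 13, 64.
Combined cut positions: 13, 20, 50, 64, 99, 110.
Linear molecule, 6 cuts → 7 fragments:
  1–13 → 13 bp
  14–20 → 7 bp
  21–50 → 30 bp
  51–64 → 14 bp
  65–99 → 35 bp
  100–110 → 11 bp
  111–123 → 13 bp
Sorted largest to smallest: 35, 30, 14, 13, 13, 11, 7 bp.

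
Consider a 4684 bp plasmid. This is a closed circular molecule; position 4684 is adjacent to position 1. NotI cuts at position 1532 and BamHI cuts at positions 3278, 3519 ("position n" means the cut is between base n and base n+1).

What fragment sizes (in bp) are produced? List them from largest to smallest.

2697, 1746, 241 bp

Combined cut positions (sorted): 1532, 3278, 3519.
Circular molecule, 3 cuts → 3 fragments:
  3278 − 1532 = 1746 bp
  3519 − 3278 = 241 bp
  wrap: 4684 − 3519 + 1532 = 2697 bp
Sorted largest to smallest: 2697, 1746, 241 bp.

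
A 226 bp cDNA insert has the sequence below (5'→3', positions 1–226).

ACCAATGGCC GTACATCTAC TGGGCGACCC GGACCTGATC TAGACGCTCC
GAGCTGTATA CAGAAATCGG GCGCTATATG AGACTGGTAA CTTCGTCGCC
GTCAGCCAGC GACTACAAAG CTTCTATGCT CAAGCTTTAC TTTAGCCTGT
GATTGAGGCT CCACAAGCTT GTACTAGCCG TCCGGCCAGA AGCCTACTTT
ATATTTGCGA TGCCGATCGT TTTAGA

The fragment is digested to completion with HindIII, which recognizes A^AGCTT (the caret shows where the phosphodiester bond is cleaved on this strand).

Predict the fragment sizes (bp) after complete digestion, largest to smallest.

118, 61, 33, 14 bp

HindIII sites (AAGCTT) start at positions 118, 132, 165.
HindIII cuts after the first base of each site, so after positions 118, 132, 165.
Linear molecule, 3 cuts → 4 fragments:
  1–118 → 118 bp
  119–132 → 14 bp
  133–165 → 33 bp
  166–226 → 61 bp
Sorted largest to smallest: 118, 61, 33, 14 bp.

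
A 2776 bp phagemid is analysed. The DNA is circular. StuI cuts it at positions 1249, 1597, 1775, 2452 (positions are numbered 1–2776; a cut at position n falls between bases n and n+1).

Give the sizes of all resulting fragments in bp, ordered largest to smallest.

Circular molecule, 4 cuts → 4 fragments:
  1597 − 1249 = 348 bp
  1775 − 1597 = 178 bp
  2452 − 1775 = 677 bp
  wrap: 2776 − 2452 + 1249 = 1573 bp
Sorted largest to smallest: 1573, 677, 348, 178 bp.

1573, 677, 348, 178 bp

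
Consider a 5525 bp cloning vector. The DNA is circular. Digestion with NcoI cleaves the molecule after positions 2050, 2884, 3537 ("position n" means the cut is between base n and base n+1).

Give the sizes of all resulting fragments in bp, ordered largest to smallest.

Circular molecule, 3 cuts → 3 fragments:
  2884 − 2050 = 834 bp
  3537 − 2884 = 653 bp
  wrap: 5525 − 3537 + 2050 = 4038 bp
Sorted largest to smallest: 4038, 834, 653 bp.

4038, 834, 653 bp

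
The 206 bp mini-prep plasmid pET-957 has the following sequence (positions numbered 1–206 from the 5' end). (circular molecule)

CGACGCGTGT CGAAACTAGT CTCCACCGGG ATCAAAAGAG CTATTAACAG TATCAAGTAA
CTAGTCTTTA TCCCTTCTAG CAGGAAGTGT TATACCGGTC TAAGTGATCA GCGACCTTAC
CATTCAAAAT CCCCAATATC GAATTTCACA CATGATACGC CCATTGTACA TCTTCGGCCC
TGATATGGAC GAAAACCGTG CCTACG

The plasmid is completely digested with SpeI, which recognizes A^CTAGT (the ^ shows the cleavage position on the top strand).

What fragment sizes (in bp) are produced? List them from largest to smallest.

SpeI sites (ACTAGT) start at positions 15, 60.
SpeI cuts after the first base of each site, so after positions 15, 60.
Circular molecule, 2 cuts → 2 fragments:
  16–60 → 45 bp
  61–206 then 1–15 → 146 + 15 = 161 bp
Sorted largest to smallest: 161, 45 bp.

161, 45 bp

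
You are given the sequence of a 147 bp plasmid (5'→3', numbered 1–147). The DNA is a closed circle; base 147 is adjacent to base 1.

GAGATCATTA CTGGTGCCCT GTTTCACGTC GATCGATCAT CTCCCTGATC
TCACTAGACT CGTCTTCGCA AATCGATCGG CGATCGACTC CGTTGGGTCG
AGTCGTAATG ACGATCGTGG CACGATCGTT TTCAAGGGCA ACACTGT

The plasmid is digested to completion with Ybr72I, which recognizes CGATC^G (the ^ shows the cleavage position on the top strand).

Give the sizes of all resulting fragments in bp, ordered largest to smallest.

54, 44, 31, 11, 7 bp

Ybr72I sites (CGATCG) start at positions 30, 74, 81, 112, 123.
Ybr72I cuts after base 5 of each site (before the last base), so after positions 34, 78, 85, 116, 127.
Circular molecule, 5 cuts → 5 fragments:
  35–78 → 44 bp
  79–85 → 7 bp
  86–116 → 31 bp
  117–127 → 11 bp
  128–147 then 1–34 → 20 + 34 = 54 bp
Sorted largest to smallest: 54, 44, 31, 11, 7 bp.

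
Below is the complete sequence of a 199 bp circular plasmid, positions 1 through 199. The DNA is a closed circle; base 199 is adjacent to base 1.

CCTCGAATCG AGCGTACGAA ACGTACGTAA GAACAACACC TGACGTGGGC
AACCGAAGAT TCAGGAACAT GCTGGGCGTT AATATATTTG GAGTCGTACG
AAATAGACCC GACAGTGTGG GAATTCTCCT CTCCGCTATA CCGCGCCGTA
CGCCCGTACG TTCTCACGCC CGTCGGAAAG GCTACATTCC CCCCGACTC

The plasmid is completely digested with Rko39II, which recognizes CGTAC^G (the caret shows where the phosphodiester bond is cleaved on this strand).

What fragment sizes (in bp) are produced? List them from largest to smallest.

73, 57, 52, 9, 8 bp

Rko39II sites (CGTACG) start at positions 13, 22, 95, 147, 155.
Rko39II cuts after base 5 of each site (before the last base), so after positions 17, 26, 99, 151, 159.
Circular molecule, 5 cuts → 5 fragments:
  18–26 → 9 bp
  27–99 → 73 bp
  100–151 → 52 bp
  152–159 → 8 bp
  160–199 then 1–17 → 40 + 17 = 57 bp
Sorted largest to smallest: 73, 57, 52, 9, 8 bp.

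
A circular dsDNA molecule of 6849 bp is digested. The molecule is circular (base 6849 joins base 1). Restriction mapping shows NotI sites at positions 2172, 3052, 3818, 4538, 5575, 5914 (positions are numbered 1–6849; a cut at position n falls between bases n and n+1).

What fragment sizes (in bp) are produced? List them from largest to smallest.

Circular molecule, 6 cuts → 6 fragments:
  3052 − 2172 = 880 bp
  3818 − 3052 = 766 bp
  4538 − 3818 = 720 bp
  5575 − 4538 = 1037 bp
  5914 − 5575 = 339 bp
  wrap: 6849 − 5914 + 2172 = 3107 bp
Sorted largest to smallest: 3107, 1037, 880, 766, 720, 339 bp.

3107, 1037, 880, 766, 720, 339 bp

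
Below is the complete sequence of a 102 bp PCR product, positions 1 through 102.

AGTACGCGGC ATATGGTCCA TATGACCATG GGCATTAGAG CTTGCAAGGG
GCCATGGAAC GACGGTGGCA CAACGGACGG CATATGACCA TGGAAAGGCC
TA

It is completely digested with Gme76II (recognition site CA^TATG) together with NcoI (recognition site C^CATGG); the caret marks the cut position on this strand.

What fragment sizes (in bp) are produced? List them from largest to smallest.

Gme76II sites (CATATG) start at positions 10, 19, 81.
Gme76II cuts after base 2 of each site, so after positions 11, 20, 82.
NcoI sites (CCATGG) start at positions 26, 52, 88.
NcoI cuts after the first base of each site, so after positions 26, 52, 88.
Combined cut positions: 11, 20, 26, 52, 82, 88.
Linear molecule, 6 cuts → 7 fragments:
  1–11 → 11 bp
  12–20 → 9 bp
  21–26 → 6 bp
  27–52 → 26 bp
  53–82 → 30 bp
  83–88 → 6 bp
  89–102 → 14 bp
Sorted largest to smallest: 30, 26, 14, 11, 9, 6, 6 bp.

30, 26, 14, 11, 9, 6, 6 bp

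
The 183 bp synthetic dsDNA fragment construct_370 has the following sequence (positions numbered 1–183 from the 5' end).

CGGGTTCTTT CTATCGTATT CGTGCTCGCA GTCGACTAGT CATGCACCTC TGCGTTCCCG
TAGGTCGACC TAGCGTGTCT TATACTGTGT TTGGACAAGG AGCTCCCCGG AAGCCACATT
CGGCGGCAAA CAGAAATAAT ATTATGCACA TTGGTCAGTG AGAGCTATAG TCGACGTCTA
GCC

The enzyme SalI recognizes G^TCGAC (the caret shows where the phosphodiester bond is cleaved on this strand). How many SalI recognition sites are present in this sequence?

GTCGAC occurs starting at positions 31, 64, 170.
SalI cuts at 3 sites.

3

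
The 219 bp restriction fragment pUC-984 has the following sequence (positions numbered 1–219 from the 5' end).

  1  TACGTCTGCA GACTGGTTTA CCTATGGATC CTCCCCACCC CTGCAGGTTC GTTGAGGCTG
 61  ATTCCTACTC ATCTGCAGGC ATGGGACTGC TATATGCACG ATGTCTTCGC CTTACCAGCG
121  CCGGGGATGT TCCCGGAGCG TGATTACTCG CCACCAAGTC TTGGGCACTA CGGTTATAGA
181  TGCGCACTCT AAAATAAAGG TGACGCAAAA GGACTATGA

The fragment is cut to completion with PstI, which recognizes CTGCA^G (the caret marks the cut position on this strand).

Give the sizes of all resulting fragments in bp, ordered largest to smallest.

142, 35, 32, 10 bp

PstI sites (CTGCAG) start at positions 6, 41, 73.
PstI cuts after base 5 of each site (before the last base), so after positions 10, 45, 77.
Linear molecule, 3 cuts → 4 fragments:
  1–10 → 10 bp
  11–45 → 35 bp
  46–77 → 32 bp
  78–219 → 142 bp
Sorted largest to smallest: 142, 35, 32, 10 bp.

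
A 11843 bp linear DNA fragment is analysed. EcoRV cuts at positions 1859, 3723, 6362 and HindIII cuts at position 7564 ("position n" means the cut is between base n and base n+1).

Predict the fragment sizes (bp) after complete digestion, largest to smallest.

4279, 2639, 1864, 1859, 1202 bp

Combined cut positions (sorted): 1859, 3723, 6362, 7564.
Linear molecule, 4 cuts → 5 fragments:
  1859 − 0 = 1859 bp
  3723 − 1859 = 1864 bp
  6362 − 3723 = 2639 bp
  7564 − 6362 = 1202 bp
  11843 − 7564 = 4279 bp
Sorted largest to smallest: 4279, 2639, 1864, 1859, 1202 bp.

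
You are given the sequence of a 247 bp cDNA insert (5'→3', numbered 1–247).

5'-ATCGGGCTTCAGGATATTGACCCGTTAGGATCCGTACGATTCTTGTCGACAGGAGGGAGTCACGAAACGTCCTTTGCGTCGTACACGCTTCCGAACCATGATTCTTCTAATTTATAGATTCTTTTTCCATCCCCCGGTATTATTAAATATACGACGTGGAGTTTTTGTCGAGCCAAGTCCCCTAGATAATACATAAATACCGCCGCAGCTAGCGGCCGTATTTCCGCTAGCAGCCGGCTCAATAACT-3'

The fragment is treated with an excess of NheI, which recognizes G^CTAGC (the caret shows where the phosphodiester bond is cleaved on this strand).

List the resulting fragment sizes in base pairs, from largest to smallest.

208, 21, 18 bp

NheI sites (GCTAGC) start at positions 208, 226.
NheI cuts after the first base of each site, so after positions 208, 226.
Linear molecule, 2 cuts → 3 fragments:
  1–208 → 208 bp
  209–226 → 18 bp
  227–247 → 21 bp
Sorted largest to smallest: 208, 21, 18 bp.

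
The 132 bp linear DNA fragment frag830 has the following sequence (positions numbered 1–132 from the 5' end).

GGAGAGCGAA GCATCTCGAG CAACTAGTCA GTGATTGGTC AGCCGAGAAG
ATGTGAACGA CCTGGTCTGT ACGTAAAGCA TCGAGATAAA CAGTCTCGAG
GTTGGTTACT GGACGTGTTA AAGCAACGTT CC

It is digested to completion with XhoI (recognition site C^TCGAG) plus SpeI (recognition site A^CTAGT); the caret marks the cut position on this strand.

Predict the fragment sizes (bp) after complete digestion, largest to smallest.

XhoI sites (CTCGAG) start at positions 15, 95.
XhoI cuts after the first base of each site, so after positions 15, 95.
The SpeI site (ACTAGT) starts at position 23.
SpeI cuts after the first base of each site, so after position 23.
Combined cut positions: 15, 23, 95.
Linear molecule, 3 cuts → 4 fragments:
  1–15 → 15 bp
  16–23 → 8 bp
  24–95 → 72 bp
  96–132 → 37 bp
Sorted largest to smallest: 72, 37, 15, 8 bp.

72, 37, 15, 8 bp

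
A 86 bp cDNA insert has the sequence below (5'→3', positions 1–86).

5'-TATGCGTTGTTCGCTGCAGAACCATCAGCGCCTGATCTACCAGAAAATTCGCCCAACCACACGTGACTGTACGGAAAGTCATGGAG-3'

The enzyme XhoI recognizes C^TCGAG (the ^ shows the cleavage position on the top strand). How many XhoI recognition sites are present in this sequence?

No occurrence of CTCGAG is present in the sequence.
XhoI does not cut: 0 sites.

0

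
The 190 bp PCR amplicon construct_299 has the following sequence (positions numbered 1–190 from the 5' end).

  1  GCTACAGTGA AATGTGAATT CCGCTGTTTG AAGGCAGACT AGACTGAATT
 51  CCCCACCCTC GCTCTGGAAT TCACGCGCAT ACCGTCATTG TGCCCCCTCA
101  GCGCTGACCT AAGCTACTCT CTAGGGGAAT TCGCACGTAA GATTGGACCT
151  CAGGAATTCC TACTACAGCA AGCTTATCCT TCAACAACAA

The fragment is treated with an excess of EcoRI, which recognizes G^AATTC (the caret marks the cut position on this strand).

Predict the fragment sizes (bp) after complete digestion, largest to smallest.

60, 36, 30, 27, 21, 16 bp

EcoRI sites (GAATTC) start at positions 16, 46, 67, 127, 154.
EcoRI cuts after the first base of each site, so after positions 16, 46, 67, 127, 154.
Linear molecule, 5 cuts → 6 fragments:
  1–16 → 16 bp
  17–46 → 30 bp
  47–67 → 21 bp
  68–127 → 60 bp
  128–154 → 27 bp
  155–190 → 36 bp
Sorted largest to smallest: 60, 36, 30, 27, 21, 16 bp.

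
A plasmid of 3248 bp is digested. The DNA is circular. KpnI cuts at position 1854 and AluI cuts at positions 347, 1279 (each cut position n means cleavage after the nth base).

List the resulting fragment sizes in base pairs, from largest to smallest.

Combined cut positions (sorted): 347, 1279, 1854.
Circular molecule, 3 cuts → 3 fragments:
  1279 − 347 = 932 bp
  1854 − 1279 = 575 bp
  wrap: 3248 − 1854 + 347 = 1741 bp
Sorted largest to smallest: 1741, 932, 575 bp.

1741, 932, 575 bp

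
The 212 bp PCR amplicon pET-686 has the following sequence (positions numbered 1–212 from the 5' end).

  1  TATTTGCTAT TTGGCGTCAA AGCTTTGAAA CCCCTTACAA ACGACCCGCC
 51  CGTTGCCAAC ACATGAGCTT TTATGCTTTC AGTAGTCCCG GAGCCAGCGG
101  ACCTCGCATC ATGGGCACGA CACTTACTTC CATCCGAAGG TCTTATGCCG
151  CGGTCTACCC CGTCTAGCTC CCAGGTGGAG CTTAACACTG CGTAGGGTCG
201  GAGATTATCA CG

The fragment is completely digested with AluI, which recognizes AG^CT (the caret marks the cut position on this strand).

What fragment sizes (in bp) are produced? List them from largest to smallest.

AluI sites (AGCT) start at positions 21, 66, 166, 179.
AluI cuts after base 2 of each site, so after positions 22, 67, 167, 180.
Linear molecule, 4 cuts → 5 fragments:
  1–22 → 22 bp
  23–67 → 45 bp
  68–167 → 100 bp
  168–180 → 13 bp
  181–212 → 32 bp
Sorted largest to smallest: 100, 45, 32, 22, 13 bp.

100, 45, 32, 22, 13 bp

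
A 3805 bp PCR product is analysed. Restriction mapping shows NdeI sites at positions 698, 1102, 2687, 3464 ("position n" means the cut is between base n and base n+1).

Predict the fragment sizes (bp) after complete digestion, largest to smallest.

Linear molecule, 4 cuts → 5 fragments:
  698 − 0 = 698 bp
  1102 − 698 = 404 bp
  2687 − 1102 = 1585 bp
  3464 − 2687 = 777 bp
  3805 − 3464 = 341 bp
Sorted largest to smallest: 1585, 777, 698, 404, 341 bp.

1585, 777, 698, 404, 341 bp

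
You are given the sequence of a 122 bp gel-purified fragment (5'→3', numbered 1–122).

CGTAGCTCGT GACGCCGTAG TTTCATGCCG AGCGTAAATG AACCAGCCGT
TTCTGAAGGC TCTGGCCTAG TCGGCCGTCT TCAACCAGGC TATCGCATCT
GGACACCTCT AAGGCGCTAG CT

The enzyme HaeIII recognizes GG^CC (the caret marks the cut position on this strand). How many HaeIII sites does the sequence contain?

2

GGCC occurs starting at positions 64, 73.
HaeIII cuts at 2 sites.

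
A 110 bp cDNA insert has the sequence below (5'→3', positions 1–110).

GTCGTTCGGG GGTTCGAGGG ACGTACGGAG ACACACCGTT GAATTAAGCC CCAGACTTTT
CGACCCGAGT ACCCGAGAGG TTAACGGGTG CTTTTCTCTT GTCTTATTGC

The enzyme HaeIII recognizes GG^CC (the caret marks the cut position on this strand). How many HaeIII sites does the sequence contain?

No occurrence of GGCC is present in the sequence.
HaeIII does not cut: 0 sites.

0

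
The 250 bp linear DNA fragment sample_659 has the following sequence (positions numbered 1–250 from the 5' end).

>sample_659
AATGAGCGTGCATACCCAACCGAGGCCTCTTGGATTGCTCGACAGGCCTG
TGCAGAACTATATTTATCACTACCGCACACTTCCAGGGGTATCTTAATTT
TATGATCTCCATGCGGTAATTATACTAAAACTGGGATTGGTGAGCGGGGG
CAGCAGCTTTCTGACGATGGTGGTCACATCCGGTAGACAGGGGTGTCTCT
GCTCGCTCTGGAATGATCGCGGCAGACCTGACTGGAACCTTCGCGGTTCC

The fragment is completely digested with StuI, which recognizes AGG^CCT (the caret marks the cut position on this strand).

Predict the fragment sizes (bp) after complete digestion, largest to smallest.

StuI sites (AGGCCT) start at positions 23, 44.
StuI cuts after base 3 of each site, so after positions 25, 46.
Linear molecule, 2 cuts → 3 fragments:
  1–25 → 25 bp
  26–46 → 21 bp
  47–250 → 204 bp
Sorted largest to smallest: 204, 25, 21 bp.

204, 25, 21 bp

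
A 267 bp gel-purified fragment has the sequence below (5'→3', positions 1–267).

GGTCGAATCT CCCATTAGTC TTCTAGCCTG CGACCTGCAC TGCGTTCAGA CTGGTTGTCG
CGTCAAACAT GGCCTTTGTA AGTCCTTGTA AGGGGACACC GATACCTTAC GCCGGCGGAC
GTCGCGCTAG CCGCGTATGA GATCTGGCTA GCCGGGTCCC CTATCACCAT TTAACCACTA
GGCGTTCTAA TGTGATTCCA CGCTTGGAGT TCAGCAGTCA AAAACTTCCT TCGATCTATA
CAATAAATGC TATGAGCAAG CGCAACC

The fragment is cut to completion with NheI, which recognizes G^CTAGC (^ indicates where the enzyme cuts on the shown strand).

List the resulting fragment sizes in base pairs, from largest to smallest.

NheI sites (GCTAGC) start at positions 126, 147.
NheI cuts after the first base of each site, so after positions 126, 147.
Linear molecule, 2 cuts → 3 fragments:
  1–126 → 126 bp
  127–147 → 21 bp
  148–267 → 120 bp
Sorted largest to smallest: 126, 120, 21 bp.

126, 120, 21 bp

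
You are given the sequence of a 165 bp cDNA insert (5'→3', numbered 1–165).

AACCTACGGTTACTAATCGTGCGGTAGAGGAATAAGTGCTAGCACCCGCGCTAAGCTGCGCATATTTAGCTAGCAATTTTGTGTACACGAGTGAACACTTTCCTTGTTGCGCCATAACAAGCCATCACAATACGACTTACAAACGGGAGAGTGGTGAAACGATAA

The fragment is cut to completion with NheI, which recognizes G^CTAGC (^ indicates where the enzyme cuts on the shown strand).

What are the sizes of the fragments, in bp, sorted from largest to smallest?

NheI sites (GCTAGC) start at positions 38, 69.
NheI cuts after the first base of each site, so after positions 38, 69.
Linear molecule, 2 cuts → 3 fragments:
  1–38 → 38 bp
  39–69 → 31 bp
  70–165 → 96 bp
Sorted largest to smallest: 96, 38, 31 bp.

96, 38, 31 bp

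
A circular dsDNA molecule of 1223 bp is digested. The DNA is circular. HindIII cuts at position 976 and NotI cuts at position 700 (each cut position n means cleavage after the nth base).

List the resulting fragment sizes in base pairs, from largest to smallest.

Combined cut positions (sorted): 700, 976.
Circular molecule, 2 cuts → 2 fragments:
  976 − 700 = 276 bp
  wrap: 1223 − 976 + 700 = 947 bp
Sorted largest to smallest: 947, 276 bp.

947, 276 bp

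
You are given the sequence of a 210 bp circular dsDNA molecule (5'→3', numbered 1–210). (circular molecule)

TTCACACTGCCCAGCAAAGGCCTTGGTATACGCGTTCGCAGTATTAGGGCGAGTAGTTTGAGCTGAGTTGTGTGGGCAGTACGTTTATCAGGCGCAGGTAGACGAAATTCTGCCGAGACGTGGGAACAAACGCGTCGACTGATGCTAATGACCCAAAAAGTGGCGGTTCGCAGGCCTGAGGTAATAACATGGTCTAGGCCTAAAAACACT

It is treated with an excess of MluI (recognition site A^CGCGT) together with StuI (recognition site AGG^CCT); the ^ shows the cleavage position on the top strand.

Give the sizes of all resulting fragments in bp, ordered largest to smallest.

100, 44, 32, 24, 10 bp

MluI sites (ACGCGT) start at positions 30, 130.
MluI cuts after the first base of each site, so after positions 30, 130.
StuI sites (AGGCCT) start at positions 18, 172, 196.
StuI cuts after base 3 of each site, so after positions 20, 174, 198.
Combined cut positions: 20, 30, 130, 174, 198.
Circular molecule, 5 cuts → 5 fragments:
  21–30 → 10 bp
  31–130 → 100 bp
  131–174 → 44 bp
  175–198 → 24 bp
  199–210 then 1–20 → 12 + 20 = 32 bp
Sorted largest to smallest: 100, 44, 32, 24, 10 bp.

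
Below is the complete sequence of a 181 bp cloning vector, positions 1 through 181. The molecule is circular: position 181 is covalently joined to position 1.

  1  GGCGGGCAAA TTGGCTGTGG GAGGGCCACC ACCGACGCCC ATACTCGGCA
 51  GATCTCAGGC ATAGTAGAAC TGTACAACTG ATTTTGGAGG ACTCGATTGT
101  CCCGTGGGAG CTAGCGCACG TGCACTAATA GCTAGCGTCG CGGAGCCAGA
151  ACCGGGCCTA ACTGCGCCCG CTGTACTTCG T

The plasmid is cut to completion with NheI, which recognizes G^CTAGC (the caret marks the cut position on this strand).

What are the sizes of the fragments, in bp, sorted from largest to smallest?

160, 21 bp

NheI sites (GCTAGC) start at positions 110, 131.
NheI cuts after the first base of each site, so after positions 110, 131.
Circular molecule, 2 cuts → 2 fragments:
  111–131 → 21 bp
  132–181 then 1–110 → 50 + 110 = 160 bp
Sorted largest to smallest: 160, 21 bp.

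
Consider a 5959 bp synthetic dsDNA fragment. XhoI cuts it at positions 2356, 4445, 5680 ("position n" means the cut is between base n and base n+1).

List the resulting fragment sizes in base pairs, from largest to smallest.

2356, 2089, 1235, 279 bp

Linear molecule, 3 cuts → 4 fragments:
  2356 − 0 = 2356 bp
  4445 − 2356 = 2089 bp
  5680 − 4445 = 1235 bp
  5959 − 5680 = 279 bp
Sorted largest to smallest: 2356, 2089, 1235, 279 bp.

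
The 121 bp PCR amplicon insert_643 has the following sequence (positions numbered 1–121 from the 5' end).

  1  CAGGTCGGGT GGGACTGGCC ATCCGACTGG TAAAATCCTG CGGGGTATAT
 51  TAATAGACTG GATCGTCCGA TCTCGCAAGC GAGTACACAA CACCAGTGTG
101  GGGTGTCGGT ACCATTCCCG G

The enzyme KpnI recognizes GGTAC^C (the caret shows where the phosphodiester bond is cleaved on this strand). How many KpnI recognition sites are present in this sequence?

1

GGTACC occurs starting at position 108.
KpnI cuts at 1 site.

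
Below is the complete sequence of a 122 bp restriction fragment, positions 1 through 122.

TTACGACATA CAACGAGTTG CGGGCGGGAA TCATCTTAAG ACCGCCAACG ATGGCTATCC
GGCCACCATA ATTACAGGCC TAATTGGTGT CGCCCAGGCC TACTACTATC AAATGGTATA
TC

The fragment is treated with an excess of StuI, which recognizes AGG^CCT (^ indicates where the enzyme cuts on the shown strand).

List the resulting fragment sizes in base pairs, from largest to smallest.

78, 24, 20 bp

StuI sites (AGGCCT) start at positions 76, 96.
StuI cuts after base 3 of each site, so after positions 78, 98.
Linear molecule, 2 cuts → 3 fragments:
  1–78 → 78 bp
  79–98 → 20 bp
  99–122 → 24 bp
Sorted largest to smallest: 78, 24, 20 bp.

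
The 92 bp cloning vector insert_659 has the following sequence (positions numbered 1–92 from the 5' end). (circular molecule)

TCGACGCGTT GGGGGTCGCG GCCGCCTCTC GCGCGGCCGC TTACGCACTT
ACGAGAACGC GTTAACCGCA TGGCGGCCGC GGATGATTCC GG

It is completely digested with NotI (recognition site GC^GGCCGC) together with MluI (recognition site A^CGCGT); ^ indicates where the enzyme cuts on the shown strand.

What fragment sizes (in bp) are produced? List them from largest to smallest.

23, 22, 17, 15, 15 bp

NotI sites (GCGGCCGC) start at positions 18, 33, 73.
NotI cuts after base 2 of each site, so after positions 19, 34, 74.
MluI sites (ACGCGT) start at positions 4, 57.
MluI cuts after the first base of each site, so after positions 4, 57.
Combined cut positions: 4, 19, 34, 57, 74.
Circular molecule, 5 cuts → 5 fragments:
  5–19 → 15 bp
  20–34 → 15 bp
  35–57 → 23 bp
  58–74 → 17 bp
  75–92 then 1–4 → 18 + 4 = 22 bp
Sorted largest to smallest: 23, 22, 17, 15, 15 bp.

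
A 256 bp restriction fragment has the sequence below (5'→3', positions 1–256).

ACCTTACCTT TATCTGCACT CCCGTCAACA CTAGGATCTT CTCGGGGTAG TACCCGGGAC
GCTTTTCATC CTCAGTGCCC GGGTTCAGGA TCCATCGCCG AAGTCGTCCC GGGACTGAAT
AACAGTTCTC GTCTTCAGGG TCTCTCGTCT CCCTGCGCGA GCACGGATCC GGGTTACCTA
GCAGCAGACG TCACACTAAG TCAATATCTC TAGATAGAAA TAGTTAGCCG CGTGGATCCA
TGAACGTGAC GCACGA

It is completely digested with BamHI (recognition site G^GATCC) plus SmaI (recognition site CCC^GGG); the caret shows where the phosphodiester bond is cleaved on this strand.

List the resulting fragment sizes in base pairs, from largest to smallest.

69, 55, 55, 25, 22, 22, 8 bp

BamHI sites (GGATCC) start at positions 88, 165, 234.
BamHI cuts after the first base of each site, so after positions 88, 165, 234.
SmaI sites (CCCGGG) start at positions 53, 78, 108.
SmaI cuts after base 3 of each site, so after positions 55, 80, 110.
Combined cut positions: 55, 80, 88, 110, 165, 234.
Linear molecule, 6 cuts → 7 fragments:
  1–55 → 55 bp
  56–80 → 25 bp
  81–88 → 8 bp
  89–110 → 22 bp
  111–165 → 55 bp
  166–234 → 69 bp
  235–256 → 22 bp
Sorted largest to smallest: 69, 55, 55, 25, 22, 22, 8 bp.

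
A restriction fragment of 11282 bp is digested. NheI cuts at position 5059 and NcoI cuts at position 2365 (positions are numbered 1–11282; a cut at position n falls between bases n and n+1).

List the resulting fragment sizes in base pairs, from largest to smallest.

Combined cut positions (sorted): 2365, 5059.
Linear molecule, 2 cuts → 3 fragments:
  2365 − 0 = 2365 bp
  5059 − 2365 = 2694 bp
  11282 − 5059 = 6223 bp
Sorted largest to smallest: 6223, 2694, 2365 bp.

6223, 2694, 2365 bp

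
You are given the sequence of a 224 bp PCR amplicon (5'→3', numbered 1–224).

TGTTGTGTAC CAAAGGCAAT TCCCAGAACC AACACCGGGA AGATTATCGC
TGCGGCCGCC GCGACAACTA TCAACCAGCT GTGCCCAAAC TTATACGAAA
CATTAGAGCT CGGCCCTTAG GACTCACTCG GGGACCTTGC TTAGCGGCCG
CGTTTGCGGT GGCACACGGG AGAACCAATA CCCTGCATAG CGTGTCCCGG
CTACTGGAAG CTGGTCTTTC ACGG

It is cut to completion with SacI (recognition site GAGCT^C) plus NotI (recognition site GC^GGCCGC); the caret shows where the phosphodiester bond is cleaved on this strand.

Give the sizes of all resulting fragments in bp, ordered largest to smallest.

The SacI site (GAGCTC) starts at position 106.
SacI cuts after base 5 of each site (before the last base), so after position 110.
NotI sites (GCGGCCGC) start at positions 52, 144.
NotI cuts after base 2 of each site, so after positions 53, 145.
Combined cut positions: 53, 110, 145.
Linear molecule, 3 cuts → 4 fragments:
  1–53 → 53 bp
  54–110 → 57 bp
  111–145 → 35 bp
  146–224 → 79 bp
Sorted largest to smallest: 79, 57, 53, 35 bp.

79, 57, 53, 35 bp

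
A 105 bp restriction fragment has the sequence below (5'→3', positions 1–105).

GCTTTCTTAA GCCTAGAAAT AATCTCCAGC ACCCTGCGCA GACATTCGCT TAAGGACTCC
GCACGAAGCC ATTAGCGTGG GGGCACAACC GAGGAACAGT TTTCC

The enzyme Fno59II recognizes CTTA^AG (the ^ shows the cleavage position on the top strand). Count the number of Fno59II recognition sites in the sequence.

CTTAAG occurs starting at positions 6, 49.
Fno59II cuts at 2 sites.

2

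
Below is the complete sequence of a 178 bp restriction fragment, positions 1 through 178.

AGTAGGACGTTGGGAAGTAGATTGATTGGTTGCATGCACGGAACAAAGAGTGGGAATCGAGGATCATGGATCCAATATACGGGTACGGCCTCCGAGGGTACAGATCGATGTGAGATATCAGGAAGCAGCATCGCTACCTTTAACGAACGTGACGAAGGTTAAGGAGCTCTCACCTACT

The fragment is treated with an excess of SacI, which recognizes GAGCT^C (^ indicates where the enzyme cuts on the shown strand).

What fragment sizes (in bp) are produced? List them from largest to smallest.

The SacI site (GAGCTC) starts at position 164.
SacI cuts after base 5 of each site (before the last base), so after position 168.
Linear molecule, 1 cut → 2 fragments:
  1–168 → 168 bp
  169–178 → 10 bp
Sorted largest to smallest: 168, 10 bp.

168, 10 bp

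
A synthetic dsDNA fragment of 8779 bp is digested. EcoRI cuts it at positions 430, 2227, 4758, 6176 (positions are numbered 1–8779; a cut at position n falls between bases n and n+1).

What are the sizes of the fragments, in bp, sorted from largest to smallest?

2603, 2531, 1797, 1418, 430 bp

Linear molecule, 4 cuts → 5 fragments:
  430 − 0 = 430 bp
  2227 − 430 = 1797 bp
  4758 − 2227 = 2531 bp
  6176 − 4758 = 1418 bp
  8779 − 6176 = 2603 bp
Sorted largest to smallest: 2603, 2531, 1797, 1418, 430 bp.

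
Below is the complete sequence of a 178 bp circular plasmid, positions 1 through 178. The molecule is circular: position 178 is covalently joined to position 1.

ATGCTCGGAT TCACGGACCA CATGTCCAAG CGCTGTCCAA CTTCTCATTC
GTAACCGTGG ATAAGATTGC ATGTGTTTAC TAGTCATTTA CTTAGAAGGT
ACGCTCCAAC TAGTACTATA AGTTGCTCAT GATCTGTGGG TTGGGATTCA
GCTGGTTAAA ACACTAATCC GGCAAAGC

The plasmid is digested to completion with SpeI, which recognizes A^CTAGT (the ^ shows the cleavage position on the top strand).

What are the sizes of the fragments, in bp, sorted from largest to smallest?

148, 30 bp

SpeI sites (ACTAGT) start at positions 79, 109.
SpeI cuts after the first base of each site, so after positions 79, 109.
Circular molecule, 2 cuts → 2 fragments:
  80–109 → 30 bp
  110–178 then 1–79 → 69 + 79 = 148 bp
Sorted largest to smallest: 148, 30 bp.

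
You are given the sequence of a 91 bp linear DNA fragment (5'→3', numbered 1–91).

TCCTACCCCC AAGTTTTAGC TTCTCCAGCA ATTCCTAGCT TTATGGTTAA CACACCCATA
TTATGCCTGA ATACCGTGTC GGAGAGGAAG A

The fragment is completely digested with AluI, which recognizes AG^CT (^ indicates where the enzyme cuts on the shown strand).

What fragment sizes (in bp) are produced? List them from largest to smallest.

53, 19, 19 bp

AluI sites (AGCT) start at positions 18, 37.
AluI cuts after base 2 of each site, so after positions 19, 38.
Linear molecule, 2 cuts → 3 fragments:
  1–19 → 19 bp
  20–38 → 19 bp
  39–91 → 53 bp
Sorted largest to smallest: 53, 19, 19 bp.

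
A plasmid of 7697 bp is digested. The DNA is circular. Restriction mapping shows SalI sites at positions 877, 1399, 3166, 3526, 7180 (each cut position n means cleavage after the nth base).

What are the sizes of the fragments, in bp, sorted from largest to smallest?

Circular molecule, 5 cuts → 5 fragments:
  1399 − 877 = 522 bp
  3166 − 1399 = 1767 bp
  3526 − 3166 = 360 bp
  7180 − 3526 = 3654 bp
  wrap: 7697 − 7180 + 877 = 1394 bp
Sorted largest to smallest: 3654, 1767, 1394, 522, 360 bp.

3654, 1767, 1394, 522, 360 bp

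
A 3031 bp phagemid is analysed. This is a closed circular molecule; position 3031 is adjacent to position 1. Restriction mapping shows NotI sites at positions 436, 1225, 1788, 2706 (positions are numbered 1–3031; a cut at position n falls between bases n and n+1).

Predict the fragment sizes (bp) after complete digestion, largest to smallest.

Circular molecule, 4 cuts → 4 fragments:
  1225 − 436 = 789 bp
  1788 − 1225 = 563 bp
  2706 − 1788 = 918 bp
  wrap: 3031 − 2706 + 436 = 761 bp
Sorted largest to smallest: 918, 789, 761, 563 bp.

918, 789, 761, 563 bp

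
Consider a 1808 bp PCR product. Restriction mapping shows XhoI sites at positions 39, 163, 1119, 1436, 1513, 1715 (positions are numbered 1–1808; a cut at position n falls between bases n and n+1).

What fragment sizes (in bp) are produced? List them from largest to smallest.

956, 317, 202, 124, 93, 77, 39 bp

Linear molecule, 6 cuts → 7 fragments:
  39 − 0 = 39 bp
  163 − 39 = 124 bp
  1119 − 163 = 956 bp
  1436 − 1119 = 317 bp
  1513 − 1436 = 77 bp
  1715 − 1513 = 202 bp
  1808 − 1715 = 93 bp
Sorted largest to smallest: 956, 317, 202, 124, 93, 77, 39 bp.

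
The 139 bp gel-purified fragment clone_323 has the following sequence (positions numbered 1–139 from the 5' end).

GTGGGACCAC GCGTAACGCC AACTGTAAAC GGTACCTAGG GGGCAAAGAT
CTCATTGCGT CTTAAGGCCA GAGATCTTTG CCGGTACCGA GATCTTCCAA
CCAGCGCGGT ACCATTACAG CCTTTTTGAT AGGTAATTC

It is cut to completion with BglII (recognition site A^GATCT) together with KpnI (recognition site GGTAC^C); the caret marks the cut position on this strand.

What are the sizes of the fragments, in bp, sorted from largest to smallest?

35, 27, 25, 22, 15, 12, 3 bp

BglII sites (AGATCT) start at positions 47, 72, 90.
BglII cuts after the first base of each site, so after positions 47, 72, 90.
KpnI sites (GGTACC) start at positions 31, 83, 108.
KpnI cuts after base 5 of each site (before the last base), so after positions 35, 87, 112.
Combined cut positions: 35, 47, 72, 87, 90, 112.
Linear molecule, 6 cuts → 7 fragments:
  1–35 → 35 bp
  36–47 → 12 bp
  48–72 → 25 bp
  73–87 → 15 bp
  88–90 → 3 bp
  91–112 → 22 bp
  113–139 → 27 bp
Sorted largest to smallest: 35, 27, 25, 22, 15, 12, 3 bp.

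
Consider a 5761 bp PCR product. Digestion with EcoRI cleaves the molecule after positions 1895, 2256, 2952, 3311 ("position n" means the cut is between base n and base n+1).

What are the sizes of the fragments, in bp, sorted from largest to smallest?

2450, 1895, 696, 361, 359 bp

Linear molecule, 4 cuts → 5 fragments:
  1895 − 0 = 1895 bp
  2256 − 1895 = 361 bp
  2952 − 2256 = 696 bp
  3311 − 2952 = 359 bp
  5761 − 3311 = 2450 bp
Sorted largest to smallest: 2450, 1895, 696, 361, 359 bp.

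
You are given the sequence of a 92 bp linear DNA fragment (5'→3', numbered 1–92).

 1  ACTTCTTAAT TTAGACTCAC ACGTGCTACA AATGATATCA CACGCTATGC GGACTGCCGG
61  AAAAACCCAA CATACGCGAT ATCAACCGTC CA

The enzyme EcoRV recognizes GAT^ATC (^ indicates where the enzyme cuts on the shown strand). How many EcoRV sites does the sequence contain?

2

GATATC occurs starting at positions 34, 78.
EcoRV cuts at 2 sites.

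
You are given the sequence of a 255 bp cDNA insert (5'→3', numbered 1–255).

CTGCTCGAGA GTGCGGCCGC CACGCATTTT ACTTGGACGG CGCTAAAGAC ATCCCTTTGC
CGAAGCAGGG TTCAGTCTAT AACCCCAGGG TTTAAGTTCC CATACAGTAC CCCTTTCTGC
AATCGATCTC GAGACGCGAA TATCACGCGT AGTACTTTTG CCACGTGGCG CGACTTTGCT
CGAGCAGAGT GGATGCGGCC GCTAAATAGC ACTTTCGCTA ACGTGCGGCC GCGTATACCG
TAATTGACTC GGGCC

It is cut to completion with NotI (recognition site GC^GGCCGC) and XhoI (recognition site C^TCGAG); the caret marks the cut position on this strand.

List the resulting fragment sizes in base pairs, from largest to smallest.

NotI sites (GCGGCCGC) start at positions 13, 195, 225.
NotI cuts after base 2 of each site, so after positions 14, 196, 226.
XhoI sites (CTCGAG) start at positions 4, 128, 179.
XhoI cuts after the first base of each site, so after positions 4, 128, 179.
Combined cut positions: 4, 14, 128, 179, 196, 226.
Linear molecule, 6 cuts → 7 fragments:
  1–4 → 4 bp
  5–14 → 10 bp
  15–128 → 114 bp
  129–179 → 51 bp
  180–196 → 17 bp
  197–226 → 30 bp
  227–255 → 29 bp
Sorted largest to smallest: 114, 51, 30, 29, 17, 10, 4 bp.

114, 51, 30, 29, 17, 10, 4 bp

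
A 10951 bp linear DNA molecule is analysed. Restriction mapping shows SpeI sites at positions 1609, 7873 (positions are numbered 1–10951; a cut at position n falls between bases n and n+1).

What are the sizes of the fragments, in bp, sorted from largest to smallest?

Linear molecule, 2 cuts → 3 fragments:
  1609 − 0 = 1609 bp
  7873 − 1609 = 6264 bp
  10951 − 7873 = 3078 bp
Sorted largest to smallest: 6264, 3078, 1609 bp.

6264, 3078, 1609 bp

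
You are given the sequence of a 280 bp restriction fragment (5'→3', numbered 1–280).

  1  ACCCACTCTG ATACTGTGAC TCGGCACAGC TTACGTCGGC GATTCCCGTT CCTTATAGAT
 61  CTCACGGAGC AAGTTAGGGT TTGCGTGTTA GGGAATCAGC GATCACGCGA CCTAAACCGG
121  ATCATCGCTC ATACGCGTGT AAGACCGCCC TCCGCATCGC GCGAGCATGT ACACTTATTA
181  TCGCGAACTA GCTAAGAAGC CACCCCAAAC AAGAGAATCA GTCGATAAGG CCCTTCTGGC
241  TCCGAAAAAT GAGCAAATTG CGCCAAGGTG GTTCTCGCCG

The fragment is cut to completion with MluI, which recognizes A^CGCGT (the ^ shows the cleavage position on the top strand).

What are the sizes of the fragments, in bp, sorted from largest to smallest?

147, 133 bp

The MluI site (ACGCGT) starts at position 133.
MluI cuts after the first base of each site, so after position 133.
Linear molecule, 1 cut → 2 fragments:
  1–133 → 133 bp
  134–280 → 147 bp
Sorted largest to smallest: 147, 133 bp.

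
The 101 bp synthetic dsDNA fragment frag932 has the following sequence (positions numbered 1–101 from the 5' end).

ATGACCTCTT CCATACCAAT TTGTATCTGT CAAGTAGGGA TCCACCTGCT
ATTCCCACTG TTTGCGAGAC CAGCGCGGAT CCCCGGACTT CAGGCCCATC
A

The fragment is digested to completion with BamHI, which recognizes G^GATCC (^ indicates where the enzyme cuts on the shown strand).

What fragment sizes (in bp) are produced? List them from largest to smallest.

BamHI sites (GGATCC) start at positions 38, 77.
BamHI cuts after the first base of each site, so after positions 38, 77.
Linear molecule, 2 cuts → 3 fragments:
  1–38 → 38 bp
  39–77 → 39 bp
  78–101 → 24 bp
Sorted largest to smallest: 39, 38, 24 bp.

39, 38, 24 bp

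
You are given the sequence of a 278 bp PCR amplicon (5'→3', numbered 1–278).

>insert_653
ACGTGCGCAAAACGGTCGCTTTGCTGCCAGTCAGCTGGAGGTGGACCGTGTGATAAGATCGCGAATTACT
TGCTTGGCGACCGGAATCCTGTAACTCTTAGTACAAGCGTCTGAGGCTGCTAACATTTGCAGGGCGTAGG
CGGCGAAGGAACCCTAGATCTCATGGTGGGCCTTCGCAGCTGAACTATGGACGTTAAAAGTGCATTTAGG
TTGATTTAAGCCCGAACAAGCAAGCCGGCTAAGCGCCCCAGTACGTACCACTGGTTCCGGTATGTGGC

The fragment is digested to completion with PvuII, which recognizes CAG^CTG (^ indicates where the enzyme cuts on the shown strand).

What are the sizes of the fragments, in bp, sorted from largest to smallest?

145, 99, 34 bp

PvuII sites (CAGCTG) start at positions 32, 177.
PvuII cuts after base 3 of each site, so after positions 34, 179.
Linear molecule, 2 cuts → 3 fragments:
  1–34 → 34 bp
  35–179 → 145 bp
  180–278 → 99 bp
Sorted largest to smallest: 145, 99, 34 bp.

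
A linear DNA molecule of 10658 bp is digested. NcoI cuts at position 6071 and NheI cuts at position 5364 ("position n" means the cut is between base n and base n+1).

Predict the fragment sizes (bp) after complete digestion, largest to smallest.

Combined cut positions (sorted): 5364, 6071.
Linear molecule, 2 cuts → 3 fragments:
  5364 − 0 = 5364 bp
  6071 − 5364 = 707 bp
  10658 − 6071 = 4587 bp
Sorted largest to smallest: 5364, 4587, 707 bp.

5364, 4587, 707 bp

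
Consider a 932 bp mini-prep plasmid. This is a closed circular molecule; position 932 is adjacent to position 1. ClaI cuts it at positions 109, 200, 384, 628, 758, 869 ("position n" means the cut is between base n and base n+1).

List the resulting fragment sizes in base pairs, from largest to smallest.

244, 184, 172, 130, 111, 91 bp

Circular molecule, 6 cuts → 6 fragments:
  200 − 109 = 91 bp
  384 − 200 = 184 bp
  628 − 384 = 244 bp
  758 − 628 = 130 bp
  869 − 758 = 111 bp
  wrap: 932 − 869 + 109 = 172 bp
Sorted largest to smallest: 244, 184, 172, 130, 111, 91 bp.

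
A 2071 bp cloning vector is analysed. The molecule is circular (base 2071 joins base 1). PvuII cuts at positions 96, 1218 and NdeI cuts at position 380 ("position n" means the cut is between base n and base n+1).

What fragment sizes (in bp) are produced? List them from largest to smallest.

949, 838, 284 bp

Combined cut positions (sorted): 96, 380, 1218.
Circular molecule, 3 cuts → 3 fragments:
  380 − 96 = 284 bp
  1218 − 380 = 838 bp
  wrap: 2071 − 1218 + 96 = 949 bp
Sorted largest to smallest: 949, 838, 284 bp.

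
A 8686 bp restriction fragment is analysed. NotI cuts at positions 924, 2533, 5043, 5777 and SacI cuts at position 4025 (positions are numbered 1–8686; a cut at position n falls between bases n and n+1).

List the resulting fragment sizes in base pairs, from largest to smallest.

Combined cut positions (sorted): 924, 2533, 4025, 5043, 5777.
Linear molecule, 5 cuts → 6 fragments:
  924 − 0 = 924 bp
  2533 − 924 = 1609 bp
  4025 − 2533 = 1492 bp
  5043 − 4025 = 1018 bp
  5777 − 5043 = 734 bp
  8686 − 5777 = 2909 bp
Sorted largest to smallest: 2909, 1609, 1492, 1018, 924, 734 bp.

2909, 1609, 1492, 1018, 924, 734 bp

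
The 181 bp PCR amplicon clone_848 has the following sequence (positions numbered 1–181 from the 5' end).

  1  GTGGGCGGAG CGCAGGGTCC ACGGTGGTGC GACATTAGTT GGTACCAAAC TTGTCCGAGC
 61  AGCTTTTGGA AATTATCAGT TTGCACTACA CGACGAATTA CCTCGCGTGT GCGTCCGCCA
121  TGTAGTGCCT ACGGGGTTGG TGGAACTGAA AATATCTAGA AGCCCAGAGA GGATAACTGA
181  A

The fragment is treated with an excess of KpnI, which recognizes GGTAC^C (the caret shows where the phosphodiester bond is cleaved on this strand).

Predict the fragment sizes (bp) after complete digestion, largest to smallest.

The KpnI site (GGTACC) starts at position 41.
KpnI cuts after base 5 of each site (before the last base), so after position 45.
Linear molecule, 1 cut → 2 fragments:
  1–45 → 45 bp
  46–181 → 136 bp
Sorted largest to smallest: 136, 45 bp.

136, 45 bp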